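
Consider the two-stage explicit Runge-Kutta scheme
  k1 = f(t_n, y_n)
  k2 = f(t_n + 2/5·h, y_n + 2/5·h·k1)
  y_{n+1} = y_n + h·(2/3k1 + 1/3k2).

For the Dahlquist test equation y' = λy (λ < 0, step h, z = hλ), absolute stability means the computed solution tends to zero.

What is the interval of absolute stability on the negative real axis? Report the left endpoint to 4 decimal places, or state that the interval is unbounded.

Test eqn y'=λy, z=hλ:
  k1=λy_n ⇒ h·k1=z·y_n;  k2=λ(1+2/5z)y_n ⇒ h·k2=z(1+2/5z)y_n
  y_{n+1}/y_n = 1 + 2/3z + 1/3z(1+2/5z) = 1 + z + 2/15z²
  so R(z) = 1 + z + 2/15z².

Find x<0 with |R(x)|<1.
x=-0.96: |R|=0.1629
R=1: x+2/15x²=0 ⇒ x=−15/2=-7.5000; min R=1−1/(4·2/15)=-0.8750>−1
Confirm numerically:
  x=-6.764: |R|=0.33623 <1
  x=-5.533: |R|=0.45112 <1
  x=-3.766: |R|=0.87497 <1
  x=-7.615: |R|=1.11676 >1
  x=-7.613: |R|=1.11470 >1
Stable set (-7.5000, 0).

z∈(-7.5000,0).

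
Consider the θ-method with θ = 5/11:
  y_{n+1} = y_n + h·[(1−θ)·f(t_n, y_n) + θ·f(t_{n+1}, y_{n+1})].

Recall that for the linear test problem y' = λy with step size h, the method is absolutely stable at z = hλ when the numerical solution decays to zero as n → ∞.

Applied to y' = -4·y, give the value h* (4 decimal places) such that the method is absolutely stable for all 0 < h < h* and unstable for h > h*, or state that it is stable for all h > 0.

(-22.0000,0); λ=-4 ⇒ h* = (22)/4 = 5.5000.

Test eqn y'=λy, z=hλ:
  y_{n+1} = y_n + z·[6/11·y_n + 5/11·y_{n+1}] ⇒ (1 − 5/11z)y_{n+1} = (1 + 6/11z)y_n
  so R(z) = (1 + 6/11z)/(1 − 5/11z).

Boundary: |R(x)|=1, x<0.
x=-0.71: |R|=0.4632
R=−1: 1+6/11x = −1+5/11x ⇒ -1/11x=2 ⇒ x=2/(-1/11)=-22.0000
Confirm numerically:
  x=-19.401: |R|=0.97594 <1
  x=-13.170: |R|=0.88510 <1
  x=-12.620: |R|=0.87341 <1
  x=-22.421: |R|=1.00342 >1
  x=-22.121: |R|=1.00100 >1
  x=-22.089: |R|=1.00073 >1
Interval (-22.0000, 0).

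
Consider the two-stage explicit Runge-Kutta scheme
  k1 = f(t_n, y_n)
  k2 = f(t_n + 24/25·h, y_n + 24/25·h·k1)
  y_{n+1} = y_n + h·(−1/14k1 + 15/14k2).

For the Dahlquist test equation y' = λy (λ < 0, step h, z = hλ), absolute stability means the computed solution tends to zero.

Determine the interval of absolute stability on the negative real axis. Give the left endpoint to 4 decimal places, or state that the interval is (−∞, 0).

On y'=λy, z=hλ:
  k1=λy_n ⇒ h·k1=z·y_n;  k2=λ(1+24/25z)y_n ⇒ h·k2=z(1+24/25z)y_n
  y_{n+1}/y_n = 1 − 1/14z + 15/14z(1+24/25z) = 1 + z + 36/35z²
  R(z) = 1 + z + 36/35z².

Solve |R(x)|<1 on ℝ⁻.
x=-0.79: |R|=0.8519
R=1: x+36/35x²=0 ⇒ x=−35/36=-0.9722; min R=1−1/(4·36/35)=0.7569>−1
Confirm numerically:
  x=-0.895: |R|=0.92891 <1
  x=-0.888: |R|=0.92307 <1
  x=-0.662: |R|=0.78877 <1
  x=-0.550: |R|=0.76114 <1
  x=-1.337: |R|=1.50164 >1
  x=-1.154: |R|=1.21577 >1
Stable set (-0.9722, 0).

z∈(-0.9722,0).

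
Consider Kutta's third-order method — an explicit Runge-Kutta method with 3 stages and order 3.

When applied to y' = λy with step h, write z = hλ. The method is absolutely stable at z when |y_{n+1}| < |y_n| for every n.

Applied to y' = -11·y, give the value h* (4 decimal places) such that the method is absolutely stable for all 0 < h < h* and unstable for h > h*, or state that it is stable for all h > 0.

(-2.5127,0); λ=-11 ⇒ h* = 0.2284.

On y'=λy, z=hλ:
  order 3, 3-stage ⇒ R(z)=1+z+z^2/2+z^3/6
  (e.g. R(-1.04)=0.31332, |R|=0.31332)

Need |R(x)|<1, x<0.
x=-1.04: |R|=0.3133
|R(-2.77)|=1.4759 |R(-2.64)|=1.2218 |R(-1.32)|=0.1679
Bisect:
  x_lo=-3.2806 |R|=2.7838  x_hi=-0.3618 |R|=0.6957
  mid=-1.82118 |R|=0.16955 →hi
  mid=-2.55087 |R|=1.06379 →lo
  mid=-2.18602 |R|=0.53773 →hi
  mid=-2.36845 |R|=0.77799 →hi
  mid=-2.45966 |R|=0.91482 →hi
  mid=-2.50526 |R|=0.98774 →hi
  mid=-2.52806 |R|=1.02537 →lo
  mid=-2.51666 |R|=1.00645 →lo
  mid=-2.51096 |R|=0.99707 →hi
  ...
  [-2.51292,-2.51274] ⇒ x*=-2.5127
Stable set (-2.5127, 0).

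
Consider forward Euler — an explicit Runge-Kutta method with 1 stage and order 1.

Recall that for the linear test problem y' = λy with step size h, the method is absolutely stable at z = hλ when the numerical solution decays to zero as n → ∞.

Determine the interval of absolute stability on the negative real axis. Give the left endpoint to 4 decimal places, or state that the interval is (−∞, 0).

(-2.0000, 0).

With y'=λy (z=hλ):
  order 1, 1-stage ⇒ R(z)=1+z
  (e.g. R(-0.88)=0.12000, |R|=0.12000)

Find x<0 with |R(x)|<1.
x=-0.88: |R|=0.1200
|R(-2.17)|=1.1700 |R(-1.86)|=0.8600 |R(-1.66)|=0.6600
Bisect:
  x_lo=-2.4389 |R|=1.4389  x_hi=-0.2342 |R|=0.7658
  mid=-1.33657 |R|=0.33657 →hi
  mid=-1.88773 |R|=0.88773 →hi
  mid=-2.16331 |R|=1.16331 →lo
  mid=-2.02552 |R|=1.02552 →lo
  mid=-1.95663 |R|=0.95663 →hi
  mid=-1.99107 |R|=0.99107 →hi
  mid=-2.00830 |R|=1.00830 →lo
  mid=-1.99969 |R|=0.99969 →hi
  mid=-2.00399 |R|=1.00399 →lo
  mid=-2.00184 |R|=1.00184 →lo
  ...
  [-2.00009,-1.99996] ⇒ x*=-2.0000
Stable set (-2.0000, 0).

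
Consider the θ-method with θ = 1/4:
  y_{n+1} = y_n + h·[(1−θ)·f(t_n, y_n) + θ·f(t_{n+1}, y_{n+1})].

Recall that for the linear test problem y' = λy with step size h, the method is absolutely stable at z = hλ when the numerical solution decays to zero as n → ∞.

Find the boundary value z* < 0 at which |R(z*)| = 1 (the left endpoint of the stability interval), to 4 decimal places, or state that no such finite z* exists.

z* = -4.0000.

Set f=λy, z=hλ:
  y_{n+1} = y_n + z·[3/4·y_n + 1/4·y_{n+1}] ⇒ (1 − 1/4z)y_{n+1} = (1 + 3/4z)y_n
  ⇒ R(z) = (1 + 3/4z)/(1 − 1/4z).

Find x<0 with |R(x)|<1.
x=-1.3: |R|=0.0189
R=−1: 1+3/4x = −1+1/4x ⇒ -1/2x=2 ⇒ x=2/(-1/2)=-4.0000
Confirm numerically:
  x=-3.699: |R|=0.92181 <1
  x=-3.486: |R|=0.86268 <1
  x=-3.429: |R|=0.84628 <1
  x=-1.633: |R|=0.15960 <1
  x=-4.571: |R|=1.13324 >1
  x=-4.203: |R|=1.04949 >1
So |R|<1 on (-4.0000, 0).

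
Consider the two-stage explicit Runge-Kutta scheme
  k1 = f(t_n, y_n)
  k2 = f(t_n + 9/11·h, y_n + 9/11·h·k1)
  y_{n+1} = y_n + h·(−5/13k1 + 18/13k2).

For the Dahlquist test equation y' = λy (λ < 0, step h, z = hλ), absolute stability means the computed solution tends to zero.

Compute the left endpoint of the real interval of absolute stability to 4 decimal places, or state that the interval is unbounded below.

With y'=λy (z=hλ):
  k1=λy_n ⇒ h·k1=z·y_n;  k2=λ(1+9/11z)y_n ⇒ h·k2=z(1+9/11z)y_n
  y_{n+1}/y_n = 1 − 5/13z + 18/13z(1+9/11z) = 1 + z + 162/143z²
  so R(z) = 1 + z + 162/143z².

Find x<0 with |R(x)|<1.
x=-1.3: |R|=1.6145
R=1: x+162/143x²=0 ⇒ x=−143/162=-0.8827; min R=1−1/(4·162/143)=0.7793>−1
Confirm numerically:
  x=-0.768: |R|=0.90019 <1
  x=-0.716: |R|=0.86477 <1
  x=-0.667: |R|=0.83700 <1
  x=-0.549: |R|=0.79245 <1
  x=-1.342: |R|=1.69825 >1
  x=-1.005: |R|=1.13922 >1
  x=-0.934: |R|=1.05426 >1
Interval (-0.8827, 0).

z* = -0.8827.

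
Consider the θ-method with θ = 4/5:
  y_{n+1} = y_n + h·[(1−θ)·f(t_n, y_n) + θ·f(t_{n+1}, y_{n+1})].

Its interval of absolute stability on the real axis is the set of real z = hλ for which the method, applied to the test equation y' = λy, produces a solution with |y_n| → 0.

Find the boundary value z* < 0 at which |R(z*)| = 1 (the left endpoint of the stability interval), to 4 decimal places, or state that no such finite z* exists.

interval (−∞, 0).

Test eqn y'=λy, z=hλ:
  y_{n+1} = y_n + z·[1/5·y_n + 4/5·y_{n+1}] ⇒ (1 − 4/5z)y_{n+1} = (1 + 1/5z)y_n
  Hence R(z) = (1 + 1/5z)/(1 − 4/5z).

Solve |R(x)|<1 on ℝ⁻.
x=-0.74: |R|=0.5352
x=-2: |R|=0.2308
x=-10: |R|=0.1111
x=-100: |R|=0.2346
θ=4/5≥1/2 ⇒ |1+1/5x|<|1−4/5x| ∀x<0 ⇒ unbounded interval.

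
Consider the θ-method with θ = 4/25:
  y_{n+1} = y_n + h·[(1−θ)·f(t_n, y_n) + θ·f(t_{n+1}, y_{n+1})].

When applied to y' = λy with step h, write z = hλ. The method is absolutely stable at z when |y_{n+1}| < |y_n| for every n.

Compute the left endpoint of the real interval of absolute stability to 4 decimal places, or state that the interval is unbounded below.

z* = -2.9412.

With y'=λy (z=hλ):
  y_{n+1} = y_n + z·[21/25·y_n + 4/25·y_{n+1}] ⇒ (1 − 4/25z)y_{n+1} = (1 + 21/25z)y_n
  ⇒ R(z) = (1 + 21/25z)/(1 − 4/25z).

Find x<0 with |R(x)|<1.
x=-0.32: |R|=0.6956
R=−1: 1+21/25x = −1+4/25x ⇒ -17/25x=2 ⇒ x=2/(-17/25)=-2.9412
Confirm numerically:
  x=-2.895: |R|=0.97854 <1
  x=-2.871: |R|=0.96730 <1
  x=-2.167: |R|=0.60909 <1
  x=-1.608: |R|=0.27895 <1
  x=-3.274: |R|=1.14852 >1
  x=-3.206: |R|=1.11902 >1
Stable set (-2.9412, 0).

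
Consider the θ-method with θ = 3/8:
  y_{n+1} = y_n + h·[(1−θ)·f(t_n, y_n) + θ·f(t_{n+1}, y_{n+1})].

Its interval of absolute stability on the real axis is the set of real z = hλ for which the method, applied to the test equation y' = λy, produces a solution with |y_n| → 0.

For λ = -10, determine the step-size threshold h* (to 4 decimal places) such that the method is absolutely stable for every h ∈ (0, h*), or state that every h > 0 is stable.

Set f=λy, z=hλ:
  y_{n+1} = y_n + z·[5/8·y_n + 3/8·y_{n+1}] ⇒ (1 − 3/8z)y_{n+1} = (1 + 5/8z)y_n
  Hence R(z) = (1 + 5/8z)/(1 − 3/8z).

Solve |R(x)|<1 on ℝ⁻.
x=-1.32: |R|=0.1171
R=−1: 1+5/8x = −1+3/8x ⇒ -1/4x=2 ⇒ x=2/(-1/4)=-8.0000
Confirm numerically:
  x=-7.137: |R|=0.94131 <1
  x=-6.334: |R|=0.87660 <1
  x=-4.861: |R|=0.72200 <1
  x=-3.582: |R|=0.52865 <1
  x=-8.565: |R|=1.03354 >1
  x=-8.293: |R|=1.01782 >1
  x=-8.095: |R|=1.00589 >1
So |R|<1 on (-8.0000, 0).

(-8.0000,0); λ=-10 ⇒ h* = (8)/10 = 0.8000.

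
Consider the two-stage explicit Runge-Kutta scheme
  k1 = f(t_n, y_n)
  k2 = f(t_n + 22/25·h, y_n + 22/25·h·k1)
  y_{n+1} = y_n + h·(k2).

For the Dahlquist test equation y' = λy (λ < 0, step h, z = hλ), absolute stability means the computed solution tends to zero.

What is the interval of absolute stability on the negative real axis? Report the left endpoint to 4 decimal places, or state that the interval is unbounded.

Set f=λy, z=hλ:
  k1=λy_n ⇒ h·k1=z·y_n;  k2=λ(1+22/25z)y_n ⇒ h·k2=z(1+22/25z)y_n
  y_{n+1}/y_n = 1 + z(1+22/25z) = 1 + z + 22/25z²
  ⇒ R(z) = 1 + z + 22/25z².

Solve |R(x)|<1 on ℝ⁻.
x=-0.42: |R|=0.7352
R=1: x+22/25x²=0 ⇒ x=−25/22=-1.1364; min R=1−1/(4·22/25)=0.7159>−1
Confirm numerically:
  x=-0.943: |R|=0.83954 <1
  x=-0.891: |R|=0.80762 <1
  x=-0.670: |R|=0.72503 <1
  x=-1.532: |R|=1.53338 >1
  x=-1.337: |R|=1.23606 >1
  x=-1.307: |R|=1.19626 >1
Stable set (-1.1364, 0).

z∈(-1.1364,0).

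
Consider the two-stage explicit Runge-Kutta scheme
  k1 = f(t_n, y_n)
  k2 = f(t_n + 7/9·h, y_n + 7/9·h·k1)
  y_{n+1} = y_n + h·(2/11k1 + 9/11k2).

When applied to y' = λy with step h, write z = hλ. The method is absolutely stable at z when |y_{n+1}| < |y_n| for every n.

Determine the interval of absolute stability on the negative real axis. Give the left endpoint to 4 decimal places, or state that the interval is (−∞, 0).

(-1.5714, 0).

On y'=λy, z=hλ:
  k1=λy_n ⇒ h·k1=z·y_n;  k2=λ(1+7/9z)y_n ⇒ h·k2=z(1+7/9z)y_n
  y_{n+1}/y_n = 1 + 2/11z + 9/11z(1+7/9z) = 1 + z + 7/11z²
  so R(z) = 1 + z + 7/11z².

Need |R(x)|<1, x<0.
x=-1.42: |R|=0.8632
R=1: x+7/11x²=0 ⇒ x=−11/7=-1.5714; min R=1−1/(4·7/11)=0.6071>−1
Confirm numerically:
  x=-0.984: |R|=0.63216 <1
  x=-0.778: |R|=0.60718 <1
  x=-0.741: |R|=0.60842 <1
  x=-1.940: |R|=1.45502 >1
  x=-1.896: |R|=1.39161 >1
  x=-1.848: |R|=1.32525 >1
Stable set (-1.5714, 0).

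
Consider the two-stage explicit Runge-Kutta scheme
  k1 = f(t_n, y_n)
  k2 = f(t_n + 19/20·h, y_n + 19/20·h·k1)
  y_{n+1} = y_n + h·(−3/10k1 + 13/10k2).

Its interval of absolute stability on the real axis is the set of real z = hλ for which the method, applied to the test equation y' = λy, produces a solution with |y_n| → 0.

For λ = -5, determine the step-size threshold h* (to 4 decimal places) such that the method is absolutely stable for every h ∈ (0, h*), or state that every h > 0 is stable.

(-0.8097,0); λ=-5 ⇒ h* = (200/247)/5 = 0.1619.

On y'=λy, z=hλ:
  k1=λy_n ⇒ h·k1=z·y_n;  k2=λ(1+19/20z)y_n ⇒ h·k2=z(1+19/20z)y_n
  y_{n+1}/y_n = 1 − 3/10z + 13/10z(1+19/20z) = 1 + z + 247/200z²
  ⇒ R(z) = 1 + z + 247/200z².

Need |R(x)|<1, x<0.
x=-0.8: |R|=0.9904
R=1: x+247/200x²=0 ⇒ x=−200/247=-0.8097; min R=1−1/(4·247/200)=0.7976>−1
Confirm numerically:
  x=-0.589: |R|=0.83945 <1
  x=-0.541: |R|=0.82046 <1
  x=-0.422: |R|=0.79793 <1
  x=-1.046: |R|=1.30523 >1
  x=-0.876: |R|=1.07171 >1
Stable set (-0.8097, 0).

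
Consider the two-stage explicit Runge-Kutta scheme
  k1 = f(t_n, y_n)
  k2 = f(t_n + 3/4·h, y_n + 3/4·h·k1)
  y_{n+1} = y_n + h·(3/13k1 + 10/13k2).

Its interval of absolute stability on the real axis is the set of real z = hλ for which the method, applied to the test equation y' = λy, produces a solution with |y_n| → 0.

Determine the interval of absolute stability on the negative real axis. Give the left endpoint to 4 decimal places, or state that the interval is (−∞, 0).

z∈(-1.7333,0).

On y'=λy, z=hλ:
  k1=λy_n ⇒ h·k1=z·y_n;  k2=λ(1+3/4z)y_n ⇒ h·k2=z(1+3/4z)y_n
  y_{n+1}/y_n = 1 + 3/13z + 10/13z(1+3/4z) = 1 + z + 15/26z²
  R(z) = 1 + z + 15/26z².

Solve |R(x)|<1 on ℝ⁻.
x=-0.43: |R|=0.6767
R=1: x+15/26x²=0 ⇒ x=−26/15=-1.7333; min R=1−1/(4·15/26)=0.5667>−1
Confirm numerically:
  x=-1.557: |R|=0.84161 <1
  x=-1.162: |R|=0.61699 <1
  x=-0.945: |R|=0.57021 <1
  x=-0.763: |R|=0.57287 <1
  x=-1.957: |R|=1.25253 >1
  x=-1.888: |R|=1.16847 >1
Stable set (-1.7333, 0).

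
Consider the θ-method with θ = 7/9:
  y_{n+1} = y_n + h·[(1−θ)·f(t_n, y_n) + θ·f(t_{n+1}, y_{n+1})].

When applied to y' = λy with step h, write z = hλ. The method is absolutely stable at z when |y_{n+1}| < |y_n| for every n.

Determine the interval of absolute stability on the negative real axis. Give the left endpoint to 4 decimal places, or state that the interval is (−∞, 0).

(−∞, 0) — no finite endpoint.

Test eqn y'=λy, z=hλ:
  y_{n+1} = y_n + z·[2/9·y_n + 7/9·y_{n+1}] ⇒ (1 − 7/9z)y_{n+1} = (1 + 2/9z)y_n
  so R(z) = (1 + 2/9z)/(1 − 7/9z).

Need |R(x)|<1, x<0.
x=-0.84: |R|=0.4919
x=-2: |R|=0.2174
x=-10: |R|=0.1392
x=-100: |R|=0.2694
θ=7/9≥1/2 ⇒ |1+2/9x|<|1−7/9x| ∀x<0 ⇒ unbounded interval.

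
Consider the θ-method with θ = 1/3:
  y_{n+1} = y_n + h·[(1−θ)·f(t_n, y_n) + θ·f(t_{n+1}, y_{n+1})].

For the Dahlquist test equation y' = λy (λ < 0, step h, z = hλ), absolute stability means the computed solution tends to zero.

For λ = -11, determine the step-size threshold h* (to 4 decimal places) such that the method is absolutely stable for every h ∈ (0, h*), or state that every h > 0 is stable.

(-6.0000,0); λ=-11 ⇒ h* = (6)/11 = 0.5455.

On y'=λy, z=hλ:
  y_{n+1} = y_n + z·[2/3·y_n + 1/3·y_{n+1}] ⇒ (1 − 1/3z)y_{n+1} = (1 + 2/3z)y_n
  R(z) = (1 + 2/3z)/(1 − 1/3z).

Need |R(x)|<1, x<0.
x=-1.44: |R|=0.0270
R=−1: 1+2/3x = −1+1/3x ⇒ -1/3x=2 ⇒ x=2/(-1/3)=-6.0000
Confirm numerically:
  x=-4.560: |R|=0.80952 <1
  x=-4.107: |R|=0.73364 <1
  x=-3.853: |R|=0.68671 <1
  x=-6.443: |R|=1.04691 >1
  x=-6.285: |R|=1.03069 >1
So |R|<1 on (-6.0000, 0).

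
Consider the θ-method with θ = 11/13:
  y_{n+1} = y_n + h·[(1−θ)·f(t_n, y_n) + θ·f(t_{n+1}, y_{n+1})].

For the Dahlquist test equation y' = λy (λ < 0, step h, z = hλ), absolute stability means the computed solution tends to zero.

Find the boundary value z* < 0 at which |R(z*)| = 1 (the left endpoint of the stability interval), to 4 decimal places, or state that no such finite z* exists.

interval (−∞, 0).

Test eqn y'=λy, z=hλ:
  y_{n+1} = y_n + z·[2/13·y_n + 11/13·y_{n+1}] ⇒ (1 − 11/13z)y_{n+1} = (1 + 2/13z)y_n
  Hence R(z) = (1 + 2/13z)/(1 − 11/13z).

Need |R(x)|<1, x<0.
x=-1.72: |R|=0.2995
x=-2: |R|=0.2571
x=-10: |R|=0.0569
x=-100: |R|=0.1680
θ=11/13≥1/2 ⇒ |1+2/13x|<|1−11/13x| ∀x<0 ⇒ interval (−∞,0).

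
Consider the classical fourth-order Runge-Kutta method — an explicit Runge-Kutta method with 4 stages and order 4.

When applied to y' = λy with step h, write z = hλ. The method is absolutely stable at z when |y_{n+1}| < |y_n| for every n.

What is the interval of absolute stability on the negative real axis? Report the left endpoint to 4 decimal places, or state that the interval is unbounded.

With y'=λy (z=hλ):
  order 4, 4-stage ⇒ R(z)=1+z+z^2/2+z^3/6+z^4/24
  (e.g. R(-0.95)=0.39229, |R|=0.39229)

Solve |R(x)|<1 on ℝ⁻.
x=-0.95: |R|=0.3923
|R(-2.25)|=0.4507 |R(-1.8)|=0.2854 |R(-0.96)|=0.3887
Bisect:
  x_lo=-3.3324 |R|=2.1907  x_hi=-0.2125 |R|=0.8086
  mid=-1.77247 |R|=0.28152 →hi
  mid=-2.55245 |R|=0.70207 →hi
  mid=-2.94244 |R|=1.26395 →lo
  mid=-2.74744 |R|=0.94442 →hi
  mid=-2.84494 |R|=1.09372 →lo
  mid=-2.79619 |R|=1.01656 →lo
  mid=-2.77182 |R|=0.97987 →hi
  mid=-2.78400 |R|=0.99806 →hi
  mid=-2.79010 |R|=1.00727 →lo
  mid=-2.78705 |R|=1.00265 →lo
  ...
  [-2.78534,-2.78515] ⇒ x*=-2.7853
Interval (-2.7853, 0).

z∈(-2.7853,0).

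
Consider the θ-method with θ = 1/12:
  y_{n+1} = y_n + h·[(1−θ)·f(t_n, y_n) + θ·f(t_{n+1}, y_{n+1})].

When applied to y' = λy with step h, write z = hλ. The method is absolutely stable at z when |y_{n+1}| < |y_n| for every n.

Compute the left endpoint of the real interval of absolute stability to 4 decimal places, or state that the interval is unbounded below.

left endpoint -2.4000.

On y'=λy, z=hλ:
  y_{n+1} = y_n + z·[11/12·y_n + 1/12·y_{n+1}] ⇒ (1 − 1/12z)y_{n+1} = (1 + 11/12z)y_n
  Hence R(z) = (1 + 11/12z)/(1 − 1/12z).

Need |R(x)|<1, x<0.
x=-1.44: |R|=0.2857
R=−1: 1+11/12x = −1+1/12x ⇒ -5/6x=2 ⇒ x=2/(-5/6)=-2.4000
Confirm numerically:
  x=-2.233: |R|=0.88267 <1
  x=-2.081: |R|=0.77345 <1
  x=-1.310: |R|=0.18107 <1
  x=-2.847: |R|=1.30107 >1
  x=-2.756: |R|=1.24126 >1
  x=-2.557: |R|=1.10785 >1
Stable set (-2.4000, 0).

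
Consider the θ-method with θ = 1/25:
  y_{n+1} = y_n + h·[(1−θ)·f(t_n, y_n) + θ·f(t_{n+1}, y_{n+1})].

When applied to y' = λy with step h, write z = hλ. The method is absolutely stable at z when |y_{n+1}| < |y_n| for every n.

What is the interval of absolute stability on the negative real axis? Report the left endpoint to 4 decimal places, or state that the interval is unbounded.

z∈(-2.1739,0).

With y'=λy (z=hλ):
  y_{n+1} = y_n + z·[24/25·y_n + 1/25·y_{n+1}] ⇒ (1 − 1/25z)y_{n+1} = (1 + 24/25z)y_n
  so R(z) = (1 + 24/25z)/(1 − 1/25z).

Boundary: |R(x)|=1, x<0.
x=-0.61: |R|=0.4045
R=−1: 1+24/25x = −1+1/25x ⇒ -23/25x=2 ⇒ x=2/(-23/25)=-2.1739
Confirm numerically:
  x=-1.700: |R|=0.59176 <1
  x=-1.257: |R|=0.19682 <1
  x=-0.955: |R|=0.08014 <1
  x=-0.879: |R|=0.15086 <1
  x=-2.304: |R|=1.10958 >1
  x=-2.216: |R|=1.03557 >1
So |R|<1 on (-2.1739, 0).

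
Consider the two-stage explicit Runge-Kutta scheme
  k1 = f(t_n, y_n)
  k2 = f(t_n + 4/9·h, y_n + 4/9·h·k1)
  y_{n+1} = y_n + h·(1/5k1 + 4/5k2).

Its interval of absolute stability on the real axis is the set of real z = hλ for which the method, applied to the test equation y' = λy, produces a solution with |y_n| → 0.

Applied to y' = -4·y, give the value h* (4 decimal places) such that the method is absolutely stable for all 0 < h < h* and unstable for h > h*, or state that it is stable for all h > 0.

Test eqn y'=λy, z=hλ:
  k1=λy_n ⇒ h·k1=z·y_n;  k2=λ(1+4/9z)y_n ⇒ h·k2=z(1+4/9z)y_n
  y_{n+1}/y_n = 1 + 1/5z + 4/5z(1+4/9z) = 1 + z + 16/45z²
  ⇒ R(z) = 1 + z + 16/45z².

Find x<0 with |R(x)|<1.
x=-0.31: |R|=0.7242
R=1: x+16/45x²=0 ⇒ x=−45/16=-2.8125; min R=1−1/(4·16/45)=0.2969>−1
Confirm numerically:
  x=-2.419: |R|=0.66156 <1
  x=-2.231: |R|=0.53873 <1
  x=-1.792: |R|=0.34978 <1
  x=-1.340: |R|=0.29844 <1
  x=-3.267: |R|=1.52795 >1
  x=-3.022: |R|=1.22511 >1
Stable set (-2.8125, 0).

(-2.8125,0); λ=-4 ⇒ h* = (45/16)/4 = 0.7031.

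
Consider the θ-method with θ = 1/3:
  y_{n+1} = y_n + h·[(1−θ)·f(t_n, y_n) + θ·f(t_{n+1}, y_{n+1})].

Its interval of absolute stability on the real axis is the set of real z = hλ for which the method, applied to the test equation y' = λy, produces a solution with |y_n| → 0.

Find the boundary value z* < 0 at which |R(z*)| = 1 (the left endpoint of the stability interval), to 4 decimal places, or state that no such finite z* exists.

z* = -6.0000.

With y'=λy (z=hλ):
  y_{n+1} = y_n + z·[2/3·y_n + 1/3·y_{n+1}] ⇒ (1 − 1/3z)y_{n+1} = (1 + 2/3z)y_n
  ⇒ R(z) = (1 + 2/3z)/(1 − 1/3z).

Boundary: |R(x)|=1, x<0.
x=-0.31: |R|=0.7190
R=−1: 1+2/3x = −1+1/3x ⇒ -1/3x=2 ⇒ x=2/(-1/3)=-6.0000
Confirm numerically:
  x=-4.751: |R|=0.83886 <1
  x=-4.234: |R|=0.75588 <1
  x=-3.484: |R|=0.61197 <1
  x=-2.584: |R|=0.38825 <1
  x=-6.480: |R|=1.05063 >1
  x=-6.079: |R|=1.00870 >1
Stable set (-6.0000, 0).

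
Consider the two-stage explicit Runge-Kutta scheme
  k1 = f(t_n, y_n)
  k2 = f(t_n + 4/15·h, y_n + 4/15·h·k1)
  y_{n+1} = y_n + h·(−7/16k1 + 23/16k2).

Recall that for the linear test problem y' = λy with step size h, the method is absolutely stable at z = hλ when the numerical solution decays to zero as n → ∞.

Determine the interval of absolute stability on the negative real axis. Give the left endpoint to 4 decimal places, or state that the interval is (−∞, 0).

z∈(-2.6087,0).

Test eqn y'=λy, z=hλ:
  k1=λy_n ⇒ h·k1=z·y_n;  k2=λ(1+4/15z)y_n ⇒ h·k2=z(1+4/15z)y_n
  y_{n+1}/y_n = 1 − 7/16z + 23/16z(1+4/15z) = 1 + z + 23/60z²
  so R(z) = 1 + z + 23/60z².

Boundary: |R(x)|=1, x<0.
x=-0.39: |R|=0.6683
R=1: x+23/60x²=0 ⇒ x=−60/23=-2.6087; min R=1−1/(4·23/60)=0.3478>−1
Confirm numerically:
  x=-2.017: |R|=0.54251 <1
  x=-1.836: |R|=0.45618 <1
  x=-1.558: |R|=0.37249 <1
  x=-1.169: |R|=0.35485 <1
  x=-3.103: |R|=1.58797 >1
  x=-3.052: |R|=1.51864 >1
So |R|<1 on (-2.6087, 0).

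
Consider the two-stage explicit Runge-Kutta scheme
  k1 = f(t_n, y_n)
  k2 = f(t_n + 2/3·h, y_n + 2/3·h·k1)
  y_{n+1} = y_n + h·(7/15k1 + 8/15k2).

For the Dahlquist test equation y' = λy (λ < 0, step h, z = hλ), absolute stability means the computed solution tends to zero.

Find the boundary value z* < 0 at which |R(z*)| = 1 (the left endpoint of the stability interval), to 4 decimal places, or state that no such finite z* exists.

Set f=λy, z=hλ:
  k1=λy_n ⇒ h·k1=z·y_n;  k2=λ(1+2/3z)y_n ⇒ h·k2=z(1+2/3z)y_n
  y_{n+1}/y_n = 1 + 7/15z + 8/15z(1+2/3z) = 1 + z + 16/45z²
  R(z) = 1 + z + 16/45z².

Boundary: |R(x)|=1, x<0.
x=-1.33: |R|=0.2989
R=1: x+16/45x²=0 ⇒ x=−45/16=-2.8125; min R=1−1/(4·16/45)=0.2969>−1
Confirm numerically:
  x=-2.549: |R|=0.76119 <1
  x=-2.147: |R|=0.49197 <1
  x=-2.047: |R|=0.44285 <1
  x=-1.304: |R|=0.30059 <1
  x=-2.939: |R|=1.13219 >1
  x=-2.877: |R|=1.06598 >1
Stable set (-2.8125, 0).

z* = -2.8125.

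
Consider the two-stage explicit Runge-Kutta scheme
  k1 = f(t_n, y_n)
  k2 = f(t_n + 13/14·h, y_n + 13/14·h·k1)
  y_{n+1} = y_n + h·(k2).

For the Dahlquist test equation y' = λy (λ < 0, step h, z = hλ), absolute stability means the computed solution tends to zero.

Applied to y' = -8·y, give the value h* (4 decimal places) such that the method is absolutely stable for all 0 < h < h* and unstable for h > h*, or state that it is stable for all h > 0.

Set f=λy, z=hλ:
  k1=λy_n ⇒ h·k1=z·y_n;  k2=λ(1+13/14z)y_n ⇒ h·k2=z(1+13/14z)y_n
  y_{n+1}/y_n = 1 + z(1+13/14z) = 1 + z + 13/14z²
  R(z) = 1 + z + 13/14z².

Find x<0 with |R(x)|<1.
x=-1.41: |R|=1.4361
R=1: x+13/14x²=0 ⇒ x=−14/13=-1.0769; min R=1−1/(4·13/14)=0.7308>−1
Confirm numerically:
  x=-1.045: |R|=0.96902 <1
  x=-0.902: |R|=0.85349 <1
  x=-0.591: |R|=0.73333 <1
  x=-1.416: |R|=1.44584 >1
  x=-1.160: |R|=1.08949 >1
Interval (-1.0769, 0).

(-1.0769,0); λ=-8 ⇒ h* = (14/13)/8 = 0.1346.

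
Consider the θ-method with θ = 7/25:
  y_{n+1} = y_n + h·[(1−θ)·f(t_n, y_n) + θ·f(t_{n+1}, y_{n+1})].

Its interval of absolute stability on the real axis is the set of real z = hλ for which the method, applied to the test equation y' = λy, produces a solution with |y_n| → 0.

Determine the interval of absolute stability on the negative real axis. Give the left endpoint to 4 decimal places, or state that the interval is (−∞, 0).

(-4.5455, 0).

Set f=λy, z=hλ:
  y_{n+1} = y_n + z·[18/25·y_n + 7/25·y_{n+1}] ⇒ (1 − 7/25z)y_{n+1} = (1 + 18/25z)y_n
  Hence R(z) = (1 + 18/25z)/(1 − 7/25z).

Need |R(x)|<1, x<0.
x=-1.29: |R|=0.0523
R=−1: 1+18/25x = −1+7/25x ⇒ -11/25x=2 ⇒ x=2/(-11/25)=-4.5455
Confirm numerically:
  x=-4.243: |R|=0.93918 <1
  x=-3.375: |R|=0.73522 <1
  x=-2.665: |R|=0.52617 <1
  x=-2.091: |R|=0.31884 <1
  x=-5.060: |R|=1.09368 >1
  x=-4.983: |R|=1.08038 >1
  x=-4.687: |R|=1.02693 >1
Stable set (-4.5455, 0).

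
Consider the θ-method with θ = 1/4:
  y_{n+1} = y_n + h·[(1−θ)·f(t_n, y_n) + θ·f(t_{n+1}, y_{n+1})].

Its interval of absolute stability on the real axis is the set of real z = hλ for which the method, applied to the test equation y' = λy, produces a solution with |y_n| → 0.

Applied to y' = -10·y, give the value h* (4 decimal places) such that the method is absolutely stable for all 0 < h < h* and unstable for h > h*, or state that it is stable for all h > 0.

On y'=λy, z=hλ:
  y_{n+1} = y_n + z·[3/4·y_n + 1/4·y_{n+1}] ⇒ (1 − 1/4z)y_{n+1} = (1 + 3/4z)y_n
  Hence R(z) = (1 + 3/4z)/(1 − 1/4z).

Solve |R(x)|<1 on ℝ⁻.
x=-0.78: |R|=0.3473
R=−1: 1+3/4x = −1+1/4x ⇒ -1/2x=2 ⇒ x=2/(-1/2)=-4.0000
Confirm numerically:
  x=-3.572: |R|=0.88695 <1
  x=-3.029: |R|=0.72372 <1
  x=-2.556: |R|=0.55949 <1
  x=-2.525: |R|=0.54789 <1
  x=-4.254: |R|=1.06155 >1
  x=-4.108: |R|=1.02664 >1
  x=-4.057: |R|=1.01415 >1
So |R|<1 on (-4.0000, 0).

(-4.0000,0); λ=-10 ⇒ h* = (4)/10 = 0.4000.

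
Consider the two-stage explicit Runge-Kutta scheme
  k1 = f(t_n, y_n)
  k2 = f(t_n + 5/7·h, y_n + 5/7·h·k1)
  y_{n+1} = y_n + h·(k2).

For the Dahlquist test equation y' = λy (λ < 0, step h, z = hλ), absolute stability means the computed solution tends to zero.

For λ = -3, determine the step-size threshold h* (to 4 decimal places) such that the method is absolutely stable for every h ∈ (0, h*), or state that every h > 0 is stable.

On y'=λy, z=hλ:
  k1=λy_n ⇒ h·k1=z·y_n;  k2=λ(1+5/7z)y_n ⇒ h·k2=z(1+5/7z)y_n
  y_{n+1}/y_n = 1 + z(1+5/7z) = 1 + z + 5/7z²
  R(z) = 1 + z + 5/7z².

Need |R(x)|<1, x<0.
x=-1.49: |R|=1.0958
R=1: x+5/7x²=0 ⇒ x=−7/5=-1.4000; min R=1−1/(4·5/7)=0.6500>−1
Confirm numerically:
  x=-1.069: |R|=0.74726 <1
  x=-1.009: |R|=0.71820 <1
  x=-0.665: |R|=0.65088 <1
  x=-1.535: |R|=1.14802 >1
  x=-1.439: |R|=1.04009 >1
Stable set (-1.4000, 0).

(-1.4000,0); λ=-3 ⇒ h* = (7/5)/3 = 0.4667.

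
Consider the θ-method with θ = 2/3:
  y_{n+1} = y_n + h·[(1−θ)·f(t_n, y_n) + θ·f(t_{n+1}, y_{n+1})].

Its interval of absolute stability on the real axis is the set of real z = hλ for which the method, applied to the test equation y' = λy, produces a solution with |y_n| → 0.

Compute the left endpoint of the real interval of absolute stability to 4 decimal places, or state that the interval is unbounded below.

(−∞, 0) — no finite endpoint.

With y'=λy (z=hλ):
  y_{n+1} = y_n + z·[1/3·y_n + 2/3·y_{n+1}] ⇒ (1 − 2/3z)y_{n+1} = (1 + 1/3z)y_n
  so R(z) = (1 + 1/3z)/(1 − 2/3z).

Solve |R(x)|<1 on ℝ⁻.
x=-1.25: |R|=0.3182
x=-2: |R|=0.1429
x=-10: |R|=0.3043
x=-100: |R|=0.4778
θ=2/3≥1/2 ⇒ |1+1/3x|<|1−2/3x| ∀x<0 ⇒ interval (−∞,0).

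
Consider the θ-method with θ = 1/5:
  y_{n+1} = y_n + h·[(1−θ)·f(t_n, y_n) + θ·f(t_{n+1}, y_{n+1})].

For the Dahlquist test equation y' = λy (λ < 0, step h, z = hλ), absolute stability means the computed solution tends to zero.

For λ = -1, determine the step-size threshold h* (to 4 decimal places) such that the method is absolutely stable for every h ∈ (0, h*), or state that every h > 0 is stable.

(-3.3333,0); λ=-1 ⇒ h* = (10/3)/1 = 3.3333.

With y'=λy (z=hλ):
  y_{n+1} = y_n + z·[4/5·y_n + 1/5·y_{n+1}] ⇒ (1 − 1/5z)y_{n+1} = (1 + 4/5z)y_n
  R(z) = (1 + 4/5z)/(1 − 1/5z).

Find x<0 with |R(x)|<1.
x=-0.75: |R|=0.3478
R=−1: 1+4/5x = −1+1/5x ⇒ -3/5x=2 ⇒ x=2/(-3/5)=-3.3333
Confirm numerically:
  x=-2.875: |R|=0.82540 <1
  x=-2.303: |R|=0.57675 <1
  x=-1.828: |R|=0.33861 <1
  x=-1.451: |R|=0.12463 <1
  x=-3.920: |R|=1.19731 >1
  x=-3.694: |R|=1.12445 >1
So |R|<1 on (-3.3333, 0).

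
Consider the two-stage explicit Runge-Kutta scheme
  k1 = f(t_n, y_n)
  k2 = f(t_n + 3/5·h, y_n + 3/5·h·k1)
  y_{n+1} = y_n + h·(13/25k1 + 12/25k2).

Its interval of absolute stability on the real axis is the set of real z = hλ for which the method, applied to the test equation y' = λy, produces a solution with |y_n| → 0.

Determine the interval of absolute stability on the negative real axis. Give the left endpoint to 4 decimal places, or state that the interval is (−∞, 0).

z∈(-3.4722,0).

Set f=λy, z=hλ:
  k1=λy_n ⇒ h·k1=z·y_n;  k2=λ(1+3/5z)y_n ⇒ h·k2=z(1+3/5z)y_n
  y_{n+1}/y_n = 1 + 13/25z + 12/25z(1+3/5z) = 1 + z + 36/125z²
  R(z) = 1 + z + 36/125z².

Solve |R(x)|<1 on ℝ⁻.
x=-1.77: |R|=0.1323
R=1: x+36/125x²=0 ⇒ x=−125/36=-3.4722; min R=1−1/(4·36/125)=0.1319>−1
Confirm numerically:
  x=-3.143: |R|=0.70199 <1
  x=-2.792: |R|=0.45304 <1
  x=-1.812: |R|=0.13360 <1
  x=-3.593: |R|=1.12498 >1
  x=-3.544: |R|=1.07326 >1
So |R|<1 on (-3.4722, 0).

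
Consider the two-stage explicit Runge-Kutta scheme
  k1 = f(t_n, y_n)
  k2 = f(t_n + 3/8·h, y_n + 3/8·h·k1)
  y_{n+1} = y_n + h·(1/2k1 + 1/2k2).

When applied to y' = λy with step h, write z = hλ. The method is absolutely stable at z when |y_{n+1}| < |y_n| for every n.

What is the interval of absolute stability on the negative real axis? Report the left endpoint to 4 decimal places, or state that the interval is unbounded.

z∈(-5.3333,0).

Test eqn y'=λy, z=hλ:
  k1=λy_n ⇒ h·k1=z·y_n;  k2=λ(1+3/8z)y_n ⇒ h·k2=z(1+3/8z)y_n
  y_{n+1}/y_n = 1 + 1/2z + 1/2z(1+3/8z) = 1 + z + 3/16z²
  Hence R(z) = 1 + z + 3/16z².

Boundary: |R(x)|=1, x<0.
x=-1.72: |R|=0.1653
R=1: x+3/16x²=0 ⇒ x=−16/3=-5.3333; min R=1−1/(4·3/16)=-0.3333>−1
Confirm numerically:
  x=-4.995: |R|=0.68313 <1
  x=-4.623: |R|=0.38427 <1
  x=-4.433: |R|=0.25165 <1
  x=-3.481: |R|=0.20899 <1
  x=-5.890: |R|=1.61477 >1
  x=-5.480: |R|=1.15070 >1
So |R|<1 on (-5.3333, 0).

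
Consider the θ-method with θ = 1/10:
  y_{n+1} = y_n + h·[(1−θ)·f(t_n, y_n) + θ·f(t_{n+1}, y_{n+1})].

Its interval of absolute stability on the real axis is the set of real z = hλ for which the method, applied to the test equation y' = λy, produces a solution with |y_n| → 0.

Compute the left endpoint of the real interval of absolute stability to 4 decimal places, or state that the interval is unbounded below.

left endpoint -2.5000.

Test eqn y'=λy, z=hλ:
  y_{n+1} = y_n + z·[9/10·y_n + 1/10·y_{n+1}] ⇒ (1 − 1/10z)y_{n+1} = (1 + 9/10z)y_n
  Hence R(z) = (1 + 9/10z)/(1 − 1/10z).

Find x<0 with |R(x)|<1.
x=-1.79: |R|=0.5182
R=−1: 1+9/10x = −1+1/10x ⇒ -4/5x=2 ⇒ x=2/(-4/5)=-2.5000
Confirm numerically:
  x=-2.019: |R|=0.67984 <1
  x=-1.640: |R|=0.40893 <1
  x=-1.234: |R|=0.09845 <1
  x=-1.056: |R|=0.04486 <1
  x=-2.887: |R|=1.24024 >1
  x=-2.844: |R|=1.21426 >1
  x=-2.842: |R|=1.21305 >1
Interval (-2.5000, 0).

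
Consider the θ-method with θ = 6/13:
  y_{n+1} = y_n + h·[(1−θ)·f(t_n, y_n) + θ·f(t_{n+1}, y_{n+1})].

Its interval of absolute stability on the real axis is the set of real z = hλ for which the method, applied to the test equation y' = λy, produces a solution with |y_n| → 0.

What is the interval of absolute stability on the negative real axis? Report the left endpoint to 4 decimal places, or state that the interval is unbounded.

(-26.0000, 0).

On y'=λy, z=hλ:
  y_{n+1} = y_n + z·[7/13·y_n + 6/13·y_{n+1}] ⇒ (1 − 6/13z)y_{n+1} = (1 + 7/13z)y_n
  ⇒ R(z) = (1 + 7/13z)/(1 − 6/13z).

Find x<0 with |R(x)|<1.
x=-1.07: |R|=0.2837
R=−1: 1+7/13x = −1+6/13x ⇒ -1/13x=2 ⇒ x=2/(-1/13)=-26.0000
Confirm numerically:
  x=-23.368: |R|=0.98282 <1
  x=-21.915: |R|=0.97173 <1
  x=-21.392: |R|=0.96740 <1
  x=-15.028: |R|=0.89365 <1
  x=-26.373: |R|=1.00218 >1
  x=-26.141: |R|=1.00083 >1
So |R|<1 on (-26.0000, 0).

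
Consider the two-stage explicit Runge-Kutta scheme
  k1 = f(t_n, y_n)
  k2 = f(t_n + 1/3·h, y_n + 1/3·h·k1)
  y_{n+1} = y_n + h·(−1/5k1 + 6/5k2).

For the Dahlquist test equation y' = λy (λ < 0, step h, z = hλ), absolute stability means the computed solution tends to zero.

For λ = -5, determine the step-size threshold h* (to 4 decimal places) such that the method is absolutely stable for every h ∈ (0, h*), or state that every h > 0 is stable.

On y'=λy, z=hλ:
  k1=λy_n ⇒ h·k1=z·y_n;  k2=λ(1+1/3z)y_n ⇒ h·k2=z(1+1/3z)y_n
  y_{n+1}/y_n = 1 − 1/5z + 6/5z(1+1/3z) = 1 + z + 2/5z²
  R(z) = 1 + z + 2/5z².

Boundary: |R(x)|=1, x<0.
x=-1.76: |R|=0.4790
R=1: x+2/5x²=0 ⇒ x=−5/2=-2.5000; min R=1−1/(4·2/5)=0.3750>−1
Confirm numerically:
  x=-2.365: |R|=0.87229 <1
  x=-1.832: |R|=0.51049 <1
  x=-1.825: |R|=0.50725 <1
  x=-1.720: |R|=0.46336 <1
  x=-2.868: |R|=1.42217 >1
  x=-2.788: |R|=1.32118 >1
  x=-2.673: |R|=1.18497 >1
So |R|<1 on (-2.5000, 0).

(-2.5000,0); λ=-5 ⇒ h* = (5/2)/5 = 0.5000.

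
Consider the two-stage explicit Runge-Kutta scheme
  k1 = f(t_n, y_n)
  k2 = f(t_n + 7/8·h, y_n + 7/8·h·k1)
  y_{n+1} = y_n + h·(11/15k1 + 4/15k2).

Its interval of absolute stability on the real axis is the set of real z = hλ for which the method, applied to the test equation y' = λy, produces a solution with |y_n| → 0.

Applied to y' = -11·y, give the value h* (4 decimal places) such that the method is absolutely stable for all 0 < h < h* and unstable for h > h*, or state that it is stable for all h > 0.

Test eqn y'=λy, z=hλ:
  k1=λy_n ⇒ h·k1=z·y_n;  k2=λ(1+7/8z)y_n ⇒ h·k2=z(1+7/8z)y_n
  y_{n+1}/y_n = 1 + 11/15z + 4/15z(1+7/8z) = 1 + z + 7/30z²
  so R(z) = 1 + z + 7/30z².

Need |R(x)|<1, x<0.
x=-1.65: |R|=0.0148
R=1: x+7/30x²=0 ⇒ x=−30/7=-4.2857; min R=1−1/(4·7/30)=-0.0714>−1
Confirm numerically:
  x=-4.168: |R|=0.88552 <1
  x=-3.493: |R|=0.35391 <1
  x=-3.482: |R|=0.34701 <1
  x=-2.360: |R|=0.06043 <1
  x=-4.858: |R|=1.64870 >1
  x=-4.692: |R|=1.44480 >1
  x=-4.397: |R|=1.11418 >1
Stable set (-4.2857, 0).

(-4.2857,0); λ=-11 ⇒ h* = (30/7)/11 = 0.3896.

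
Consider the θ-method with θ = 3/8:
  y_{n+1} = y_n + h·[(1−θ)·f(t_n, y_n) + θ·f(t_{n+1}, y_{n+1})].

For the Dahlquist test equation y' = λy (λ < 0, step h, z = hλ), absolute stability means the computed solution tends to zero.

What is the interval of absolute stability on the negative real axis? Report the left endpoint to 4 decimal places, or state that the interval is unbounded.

z∈(-8.0000,0).

With y'=λy (z=hλ):
  y_{n+1} = y_n + z·[5/8·y_n + 3/8·y_{n+1}] ⇒ (1 − 3/8z)y_{n+1} = (1 + 5/8z)y_n
  R(z) = (1 + 5/8z)/(1 − 3/8z).

Find x<0 with |R(x)|<1.
x=-0.32: |R|=0.7143
R=−1: 1+5/8x = −1+3/8x ⇒ -1/4x=2 ⇒ x=2/(-1/4)=-8.0000
Confirm numerically:
  x=-7.748: |R|=0.98387 <1
  x=-7.245: |R|=0.94922 <1
  x=-6.096: |R|=0.85514 <1
  x=-3.601: |R|=0.53210 <1
  x=-8.534: |R|=1.03178 >1
  x=-8.250: |R|=1.01527 >1
  x=-8.127: |R|=1.00784 >1
So |R|<1 on (-8.0000, 0).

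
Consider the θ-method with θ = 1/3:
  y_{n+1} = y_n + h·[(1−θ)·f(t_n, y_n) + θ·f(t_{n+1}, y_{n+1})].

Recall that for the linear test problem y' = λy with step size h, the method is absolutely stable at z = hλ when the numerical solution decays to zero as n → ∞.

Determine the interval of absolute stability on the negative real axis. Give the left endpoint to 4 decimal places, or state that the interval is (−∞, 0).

Test eqn y'=λy, z=hλ:
  y_{n+1} = y_n + z·[2/3·y_n + 1/3·y_{n+1}] ⇒ (1 − 1/3z)y_{n+1} = (1 + 2/3z)y_n
  Hence R(z) = (1 + 2/3z)/(1 − 1/3z).

Need |R(x)|<1, x<0.
x=-1.49: |R|=0.0045
R=−1: 1+2/3x = −1+1/3x ⇒ -1/3x=2 ⇒ x=2/(-1/3)=-6.0000
Confirm numerically:
  x=-4.255: |R|=0.75948 <1
  x=-2.986: |R|=0.49649 <1
  x=-2.416: |R|=0.33826 <1
  x=-6.576: |R|=1.06015 >1
  x=-6.397: |R|=1.04225 >1
  x=-6.166: |R|=1.01811 >1
Interval (-6.0000, 0).

z∈(-6.0000,0).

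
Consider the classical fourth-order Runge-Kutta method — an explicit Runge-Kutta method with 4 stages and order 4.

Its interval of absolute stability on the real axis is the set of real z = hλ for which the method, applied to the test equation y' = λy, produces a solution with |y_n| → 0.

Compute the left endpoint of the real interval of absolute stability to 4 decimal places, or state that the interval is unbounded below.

z* = -2.7853.

On y'=λy, z=hλ:
  order 4, 4-stage ⇒ R(z)=1+z+z^2/2+z^3/6+z^4/24
  (e.g. R(-1.41)=0.28154, |R|=0.28154)

Solve |R(x)|<1 on ℝ⁻.
x=-1.41: |R|=0.2815
|R(-3.09)|=1.5654 |R(-2.36)|=0.5266 |R(-1.88)|=0.3003
Bisect:
  x_lo=-3.3038 |R|=2.1076  x_hi=-0.1125 |R|=0.8936
  mid=-1.70814 |R|=0.27480 →hi
  mid=-2.50596 |R|=0.65430 →hi
  mid=-2.90487 |R|=1.19576 →lo
  mid=-2.70541 |R|=0.88609 →hi
  mid=-2.80514 |R|=1.03034 →lo
  mid=-2.75528 |R|=0.95568 →hi
  mid=-2.78021 |R|=0.99236 →hi
  mid=-2.79267 |R|=1.01118 →lo
  mid=-2.78644 |R|=1.00173 →lo
  ...
  [-2.78547,-2.78527] ⇒ x*=-2.7853
So |R|<1 on (-2.7853, 0).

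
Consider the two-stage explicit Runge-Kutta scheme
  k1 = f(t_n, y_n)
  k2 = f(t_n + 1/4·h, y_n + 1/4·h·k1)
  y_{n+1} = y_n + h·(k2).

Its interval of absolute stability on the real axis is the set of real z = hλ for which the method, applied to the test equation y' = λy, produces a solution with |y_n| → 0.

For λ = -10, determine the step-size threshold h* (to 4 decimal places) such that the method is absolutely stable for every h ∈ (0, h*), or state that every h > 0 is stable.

(-4.0000,0); λ=-10 ⇒ h* = (4)/10 = 0.4000.

Test eqn y'=λy, z=hλ:
  k1=λy_n ⇒ h·k1=z·y_n;  k2=λ(1+1/4z)y_n ⇒ h·k2=z(1+1/4z)y_n
  y_{n+1}/y_n = 1 + z(1+1/4z) = 1 + z + 1/4z²
  R(z) = 1 + z + 1/4z².

Find x<0 with |R(x)|<1.
x=-0.72: |R|=0.4096
R=1: x+1/4x²=0 ⇒ x=−4=-4.0000; min R=1−1/(4·1/4)=0.0000>−1
Confirm numerically:
  x=-3.396: |R|=0.48720 <1
  x=-3.130: |R|=0.31922 <1
  x=-1.904: |R|=0.00230 <1
  x=-4.548: |R|=1.62308 >1
  x=-4.099: |R|=1.10145 >1
  x=-4.072: |R|=1.07330 >1
Stable set (-4.0000, 0).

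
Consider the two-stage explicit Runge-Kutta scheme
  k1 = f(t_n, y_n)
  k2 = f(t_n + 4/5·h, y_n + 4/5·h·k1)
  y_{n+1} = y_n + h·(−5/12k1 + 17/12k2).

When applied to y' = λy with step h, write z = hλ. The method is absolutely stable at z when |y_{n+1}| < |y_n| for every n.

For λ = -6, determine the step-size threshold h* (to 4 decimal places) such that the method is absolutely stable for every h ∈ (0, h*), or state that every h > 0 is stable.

Set f=λy, z=hλ:
  k1=λy_n ⇒ h·k1=z·y_n;  k2=λ(1+4/5z)y_n ⇒ h·k2=z(1+4/5z)y_n
  y_{n+1}/y_n = 1 − 5/12z + 17/12z(1+4/5z) = 1 + z + 17/15z²
  so R(z) = 1 + z + 17/15z².

Boundary: |R(x)|=1, x<0.
x=-1.48: |R|=2.0025
R=1: x+17/15x²=0 ⇒ x=−15/17=-0.8824; min R=1−1/(4·17/15)=0.7794>−1
Confirm numerically:
  x=-0.591: |R|=0.80485 <1
  x=-0.529: |R|=0.78815 <1
  x=-0.460: |R|=0.77981 <1
  x=-1.050: |R|=1.19950 >1
  x=-0.963: |R|=1.08802 >1
Stable set (-0.8824, 0).

(-0.8824,0); λ=-6 ⇒ h* = (15/17)/6 = 0.1471.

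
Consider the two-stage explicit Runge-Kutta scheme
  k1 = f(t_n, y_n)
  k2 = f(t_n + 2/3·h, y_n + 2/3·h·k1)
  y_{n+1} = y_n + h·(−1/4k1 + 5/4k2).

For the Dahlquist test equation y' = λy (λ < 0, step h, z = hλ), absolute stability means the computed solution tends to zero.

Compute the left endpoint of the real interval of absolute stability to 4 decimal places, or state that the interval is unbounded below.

z* = -1.2000.

Set f=λy, z=hλ:
  k1=λy_n ⇒ h·k1=z·y_n;  k2=λ(1+2/3z)y_n ⇒ h·k2=z(1+2/3z)y_n
  y_{n+1}/y_n = 1 − 1/4z + 5/4z(1+2/3z) = 1 + z + 5/6z²
  ⇒ R(z) = 1 + z + 5/6z².

Find x<0 with |R(x)|<1.
x=-1.68: |R|=1.6720
R=1: x+5/6x²=0 ⇒ x=−6/5=-1.2000; min R=1−1/(4·5/6)=0.7000>−1
Confirm numerically:
  x=-1.178: |R|=0.97840 <1
  x=-1.092: |R|=0.90172 <1
  x=-0.857: |R|=0.75504 <1
  x=-0.827: |R|=0.74294 <1
  x=-1.364: |R|=1.18641 >1
  x=-1.277: |R|=1.08194 >1
So |R|<1 on (-1.2000, 0).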